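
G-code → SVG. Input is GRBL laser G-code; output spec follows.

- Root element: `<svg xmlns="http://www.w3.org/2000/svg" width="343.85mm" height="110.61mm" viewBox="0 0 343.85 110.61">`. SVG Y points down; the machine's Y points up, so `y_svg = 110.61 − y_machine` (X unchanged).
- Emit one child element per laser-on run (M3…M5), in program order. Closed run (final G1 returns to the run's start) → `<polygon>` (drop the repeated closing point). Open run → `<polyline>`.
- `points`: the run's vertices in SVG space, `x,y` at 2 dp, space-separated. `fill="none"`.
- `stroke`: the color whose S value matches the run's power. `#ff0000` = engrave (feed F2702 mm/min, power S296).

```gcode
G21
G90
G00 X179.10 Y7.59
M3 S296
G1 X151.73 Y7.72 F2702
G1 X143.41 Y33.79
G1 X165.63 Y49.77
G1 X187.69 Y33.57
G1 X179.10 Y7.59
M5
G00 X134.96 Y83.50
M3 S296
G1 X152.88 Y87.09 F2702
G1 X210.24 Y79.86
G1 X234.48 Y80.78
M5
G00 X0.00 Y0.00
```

<svg xmlns="http://www.w3.org/2000/svg" width="343.85mm" height="110.61mm" viewBox="0 0 343.85 110.61">
  <polygon points="179.10,103.02 151.73,102.89 143.41,76.82 165.63,60.84 187.69,77.04" fill="none" stroke="#ff0000"/>
  <polyline points="134.96,27.11 152.88,23.52 210.24,30.75 234.48,29.83" fill="none" stroke="#ff0000"/>
</svg>

Each laser-on run becomes one SVG element. Flip Y back into SVG space with y_svg = 110.61 − y_machine. Every run uses S296, so all elements get stroke `#ff0000` (engrave).

Run 1: The run returns to its start, so emit a `<polygon>` with points (Y-flipped): 179.10,103.02 151.73,102.89 143.41,76.82 165.63,60.84 187.69,77.04.

Run 2: The run is open, so emit a `<polyline>` with points (Y-flipped): 134.96,27.11 152.88,23.52 210.24,30.75 234.48,29.83.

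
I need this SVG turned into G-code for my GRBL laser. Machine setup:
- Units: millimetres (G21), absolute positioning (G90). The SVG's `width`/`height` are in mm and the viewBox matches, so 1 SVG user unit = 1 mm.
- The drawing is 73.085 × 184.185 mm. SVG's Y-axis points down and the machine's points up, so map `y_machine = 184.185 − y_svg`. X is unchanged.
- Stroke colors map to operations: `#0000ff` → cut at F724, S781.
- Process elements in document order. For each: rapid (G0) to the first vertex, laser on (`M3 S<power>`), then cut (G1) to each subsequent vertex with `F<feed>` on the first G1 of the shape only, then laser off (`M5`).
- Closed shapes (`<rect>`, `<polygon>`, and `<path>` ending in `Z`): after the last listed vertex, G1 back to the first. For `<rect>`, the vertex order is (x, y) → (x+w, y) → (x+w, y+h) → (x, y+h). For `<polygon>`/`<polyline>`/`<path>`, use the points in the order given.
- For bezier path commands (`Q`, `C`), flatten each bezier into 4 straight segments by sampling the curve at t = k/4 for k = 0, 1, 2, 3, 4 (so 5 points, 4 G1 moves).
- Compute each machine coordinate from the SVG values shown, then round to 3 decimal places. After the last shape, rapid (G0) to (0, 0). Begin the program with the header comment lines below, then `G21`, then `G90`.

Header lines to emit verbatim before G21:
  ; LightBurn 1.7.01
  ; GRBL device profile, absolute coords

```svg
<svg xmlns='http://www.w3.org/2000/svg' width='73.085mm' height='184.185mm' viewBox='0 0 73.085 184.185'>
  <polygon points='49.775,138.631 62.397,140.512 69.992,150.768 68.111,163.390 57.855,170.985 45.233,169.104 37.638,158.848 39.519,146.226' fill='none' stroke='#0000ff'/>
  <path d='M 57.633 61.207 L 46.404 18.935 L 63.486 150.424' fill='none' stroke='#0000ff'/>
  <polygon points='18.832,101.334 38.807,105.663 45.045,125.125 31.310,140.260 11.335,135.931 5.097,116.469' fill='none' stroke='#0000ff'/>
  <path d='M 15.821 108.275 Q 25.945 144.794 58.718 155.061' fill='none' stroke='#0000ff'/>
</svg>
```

; LightBurn 1.7.01
; GRBL device profile, absolute coords
G21
G90
G0 X49.775 Y45.554
M3 S781
G1 X62.397 Y43.673 F724
G1 X69.992 Y33.417
G1 X68.111 Y20.795
G1 X57.855 Y13.200
G1 X45.233 Y15.081
G1 X37.638 Y25.337
G1 X39.519 Y37.959
G1 X49.775 Y45.554
M5
G0 X57.633 Y122.978
M3 S781
G1 X46.404 Y165.250 F724
G1 X63.486 Y33.761
M5
G0 X18.832 Y82.851
M3 S781
G1 X38.807 Y78.522 F724
G1 X45.045 Y59.060
G1 X31.310 Y43.925
G1 X11.335 Y48.254
G1 X5.097 Y67.716
G1 X18.832 Y82.851
M5
G0 X15.821 Y75.910
M3 S781
G1 X22.299 Y59.291 F724
G1 X31.607 Y45.954
G1 X43.747 Y35.898
G1 X58.718 Y29.124
M5
G0 X0.000 Y0.000

viewBox `0 0 73.085 184.185` with mm width/height → 1 unit = 1 mm. Flip: y_m = 184.185 − y_svg.

**Shape 1** — `<polygon>` regular polygon, stroke `#0000ff` → cut (S781, F724). Machine vertices: (49.775,45.554) → (62.397,43.673) → (69.992,33.417) → (68.111,20.795) → (57.855,13.200) → (45.233,15.081) → (37.638,25.337) → (39.519,37.959) → (49.775,45.554). Closed: final G1 returns to the first vertex.

**Shape 2** — `<path>` open polyline, stroke `#0000ff` → cut (S781, F724). Machine vertices: (57.633,122.978) → (46.404,165.250) → (63.486,33.761). Open path.

**Shape 3** — `<polygon>` regular polygon, stroke `#0000ff` → cut (S781, F724). Machine vertices: (18.832,82.851) → (38.807,78.522) → (45.045,59.060) → (31.310,43.925) → (11.335,48.254) → (5.097,67.716) → (18.832,82.851). Closed: final G1 returns to the first vertex.

**Shape 4** — `<path>` quadratic bezier, stroke `#0000ff` → cut (S781, F724). Control points (SVG): P0=(15.821,108.275), P1=(25.945,144.794), P2=(58.718,155.061); sampled at t=k/4. Machine vertices: (15.821,75.910) → (22.299,59.291) → (31.607,45.954) → (43.747,35.898) → (58.718,29.124). Open path.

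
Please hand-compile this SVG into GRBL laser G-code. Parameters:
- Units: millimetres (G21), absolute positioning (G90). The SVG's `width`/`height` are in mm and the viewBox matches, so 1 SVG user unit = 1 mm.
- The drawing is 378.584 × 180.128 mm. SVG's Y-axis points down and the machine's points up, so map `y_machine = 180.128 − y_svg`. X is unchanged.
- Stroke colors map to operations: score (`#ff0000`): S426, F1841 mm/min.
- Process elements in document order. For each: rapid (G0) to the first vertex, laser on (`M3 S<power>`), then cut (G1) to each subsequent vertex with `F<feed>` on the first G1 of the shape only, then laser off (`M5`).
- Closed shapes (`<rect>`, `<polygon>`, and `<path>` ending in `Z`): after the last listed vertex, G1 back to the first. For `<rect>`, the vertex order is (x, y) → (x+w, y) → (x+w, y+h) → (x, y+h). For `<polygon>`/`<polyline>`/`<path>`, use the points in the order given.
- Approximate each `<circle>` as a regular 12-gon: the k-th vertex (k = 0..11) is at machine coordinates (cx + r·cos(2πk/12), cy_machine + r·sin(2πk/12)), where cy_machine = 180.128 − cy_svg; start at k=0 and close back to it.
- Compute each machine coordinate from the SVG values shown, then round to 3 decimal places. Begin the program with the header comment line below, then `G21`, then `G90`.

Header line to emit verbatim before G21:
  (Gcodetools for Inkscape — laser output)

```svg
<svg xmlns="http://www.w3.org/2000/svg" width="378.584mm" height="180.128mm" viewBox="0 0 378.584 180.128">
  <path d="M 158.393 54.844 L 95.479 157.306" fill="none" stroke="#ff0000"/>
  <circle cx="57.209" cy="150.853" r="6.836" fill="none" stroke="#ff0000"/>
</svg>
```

1 u = 1 mm; y_m = 180.128 − y.

[1] `<path>` line segment, #ff0000→score S426 F1841: (158.393,125.284) → (95.479,22.822)

[2] `<circle>` circle, #ff0000→score S426 F1841: (64.045,29.275) → (63.129,32.693) → (60.627,35.195) → (57.209,36.111) → (53.791,35.195) → (51.289,32.693) → (50.373,29.275) → (51.289,25.857) → (53.791,23.355) → (57.209,22.439) → (60.627,23.355) → (63.129,25.857) → (64.045,29.275) (closed)

(Gcodetools for Inkscape — laser output)
G21
G90
G0 X158.393 Y125.284
M3 S426
G1 X95.479 Y22.822 F1841
M5
G0 X64.045 Y29.275
M3 S426
G1 X63.129 Y32.693 F1841
G1 X60.627 Y35.195
G1 X57.209 Y36.111
G1 X53.791 Y35.195
G1 X51.289 Y32.693
G1 X50.373 Y29.275
G1 X51.289 Y25.857
G1 X53.791 Y23.355
G1 X57.209 Y22.439
G1 X60.627 Y23.355
G1 X63.129 Y25.857
G1 X64.045 Y29.275
M5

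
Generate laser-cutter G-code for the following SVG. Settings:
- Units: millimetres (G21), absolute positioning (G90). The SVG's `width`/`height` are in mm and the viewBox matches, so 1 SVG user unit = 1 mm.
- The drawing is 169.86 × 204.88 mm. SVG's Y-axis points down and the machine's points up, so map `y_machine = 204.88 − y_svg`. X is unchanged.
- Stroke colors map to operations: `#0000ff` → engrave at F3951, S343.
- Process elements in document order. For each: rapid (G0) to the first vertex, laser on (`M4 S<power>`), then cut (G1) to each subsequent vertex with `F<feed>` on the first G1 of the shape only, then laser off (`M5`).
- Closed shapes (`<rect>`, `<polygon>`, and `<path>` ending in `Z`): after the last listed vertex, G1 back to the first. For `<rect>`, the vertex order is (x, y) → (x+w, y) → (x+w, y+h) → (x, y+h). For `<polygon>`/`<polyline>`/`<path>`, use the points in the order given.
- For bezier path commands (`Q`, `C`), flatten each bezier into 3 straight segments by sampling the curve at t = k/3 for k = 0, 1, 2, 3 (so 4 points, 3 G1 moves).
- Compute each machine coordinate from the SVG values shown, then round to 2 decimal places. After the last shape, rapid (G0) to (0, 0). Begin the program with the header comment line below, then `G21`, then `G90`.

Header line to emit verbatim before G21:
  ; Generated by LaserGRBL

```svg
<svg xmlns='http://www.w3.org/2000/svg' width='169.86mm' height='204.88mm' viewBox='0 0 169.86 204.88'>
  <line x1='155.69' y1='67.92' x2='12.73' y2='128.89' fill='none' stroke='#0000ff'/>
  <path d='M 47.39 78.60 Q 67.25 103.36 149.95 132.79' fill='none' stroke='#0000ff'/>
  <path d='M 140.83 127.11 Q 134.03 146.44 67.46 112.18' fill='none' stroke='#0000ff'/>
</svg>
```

; Generated by LaserGRBL
G21
G90
G0 X155.69 Y136.96
M4 S343
G1 X12.73 Y75.99 F3951
M5
G0 X47.39 Y126.28
M4 S343
G1 X67.61 Y109.25 F3951
G1 X101.80 Y91.19
G1 X149.95 Y72.09
M5
G0 X140.83 Y77.77
M4 S343
G1 X129.66 Y70.84 F3951
G1 X105.20 Y75.81
G1 X67.46 Y92.70
M5
G0 X0.00 Y0.00

1 u = 1 mm; y_m = 204.88 − y.

[1] `<line>` line segment, #0000ff→engrave S343 F3951: (155.69,136.96) → (12.73,75.99)

[2] `<path>` quadratic bezier, #0000ff→engrave S343 F3951: (47.39,126.28) → (67.61,109.25) → (101.80,91.19) → (149.95,72.09)

[3] `<path>` quadratic bezier, #0000ff→engrave S343 F3951: (140.83,77.77) → (129.66,70.84) → (105.20,75.81) → (67.46,92.70)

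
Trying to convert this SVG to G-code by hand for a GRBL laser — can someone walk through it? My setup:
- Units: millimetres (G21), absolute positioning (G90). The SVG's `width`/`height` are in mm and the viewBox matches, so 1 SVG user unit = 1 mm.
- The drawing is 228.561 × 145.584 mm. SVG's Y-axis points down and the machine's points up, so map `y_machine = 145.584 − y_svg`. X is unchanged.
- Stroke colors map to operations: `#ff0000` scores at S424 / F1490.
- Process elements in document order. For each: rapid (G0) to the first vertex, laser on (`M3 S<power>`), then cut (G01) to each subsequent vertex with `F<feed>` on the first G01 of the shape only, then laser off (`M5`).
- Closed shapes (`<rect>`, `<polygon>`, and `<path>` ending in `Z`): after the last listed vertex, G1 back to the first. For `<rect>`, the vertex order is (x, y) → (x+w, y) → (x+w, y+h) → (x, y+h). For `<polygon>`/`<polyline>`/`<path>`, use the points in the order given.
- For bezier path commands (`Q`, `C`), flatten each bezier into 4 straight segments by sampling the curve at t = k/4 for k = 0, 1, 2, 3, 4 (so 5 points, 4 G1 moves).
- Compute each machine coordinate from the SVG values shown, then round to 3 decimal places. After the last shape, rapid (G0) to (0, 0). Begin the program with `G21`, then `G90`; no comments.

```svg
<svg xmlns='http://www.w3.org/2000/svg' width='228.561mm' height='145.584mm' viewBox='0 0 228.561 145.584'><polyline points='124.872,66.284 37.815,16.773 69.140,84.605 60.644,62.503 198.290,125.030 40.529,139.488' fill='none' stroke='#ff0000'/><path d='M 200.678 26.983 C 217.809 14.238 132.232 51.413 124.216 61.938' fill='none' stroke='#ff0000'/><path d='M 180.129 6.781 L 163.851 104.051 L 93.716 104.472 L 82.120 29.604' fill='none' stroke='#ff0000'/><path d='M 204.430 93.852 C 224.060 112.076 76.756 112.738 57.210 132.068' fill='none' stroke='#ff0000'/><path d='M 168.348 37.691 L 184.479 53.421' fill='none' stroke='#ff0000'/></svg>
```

G21
G90
G0 X124.872 Y79.300
M3 S424
G01 X37.815 Y128.811 F1490
G01 X69.140 Y60.979
G01 X60.644 Y83.081
G01 X198.290 Y20.554
G01 X40.529 Y6.096
M5
G0 X200.678 Y118.601
M3 S424
G01 X197.085 Y119.996 F1490
G01 X171.877 Y109.850
G01 X141.954 Y95.340
G01 X124.216 Y83.646
M5
G0 X180.129 Y138.803
M3 S424
G01 X163.851 Y41.533 F1490
G01 X93.716 Y41.112
G01 X82.120 Y115.980
M5
G0 X204.430 Y51.732
M3 S424
G01 X192.457 Y40.791 F1490
G01 X145.511 Y33.039
G01 X91.220 Y25.079
G01 X57.210 Y13.516
M5
G0 X168.348 Y107.893
M3 S424
G01 X184.479 Y92.163 F1490
M5
G0 X0.000 Y0.000

1 u = 1 mm; y_m = 145.584 − y.

[1] `<polyline>` open polyline, #ff0000→score S424 F1490: (124.872,79.300) → (37.815,128.811) → (69.140,60.979) → (60.644,83.081) → (198.290,20.554) → (40.529,6.096)

[2] `<path>` cubic bezier, #ff0000→score S424 F1490: (200.678,118.601) → (197.085,119.996) → (171.877,109.850) → (141.954,95.340) → (124.216,83.646)

[3] `<path>` open polyline, #ff0000→score S424 F1490: (180.129,138.803) → (163.851,41.533) → (93.716,41.112) → (82.120,115.980)

[4] `<path>` cubic bezier, #ff0000→score S424 F1490: (204.430,51.732) → (192.457,40.791) → (145.511,33.039) → (91.220,25.079) → (57.210,13.516)

[5] `<path>` line segment, #ff0000→score S424 F1490: (168.348,107.893) → (184.479,92.163)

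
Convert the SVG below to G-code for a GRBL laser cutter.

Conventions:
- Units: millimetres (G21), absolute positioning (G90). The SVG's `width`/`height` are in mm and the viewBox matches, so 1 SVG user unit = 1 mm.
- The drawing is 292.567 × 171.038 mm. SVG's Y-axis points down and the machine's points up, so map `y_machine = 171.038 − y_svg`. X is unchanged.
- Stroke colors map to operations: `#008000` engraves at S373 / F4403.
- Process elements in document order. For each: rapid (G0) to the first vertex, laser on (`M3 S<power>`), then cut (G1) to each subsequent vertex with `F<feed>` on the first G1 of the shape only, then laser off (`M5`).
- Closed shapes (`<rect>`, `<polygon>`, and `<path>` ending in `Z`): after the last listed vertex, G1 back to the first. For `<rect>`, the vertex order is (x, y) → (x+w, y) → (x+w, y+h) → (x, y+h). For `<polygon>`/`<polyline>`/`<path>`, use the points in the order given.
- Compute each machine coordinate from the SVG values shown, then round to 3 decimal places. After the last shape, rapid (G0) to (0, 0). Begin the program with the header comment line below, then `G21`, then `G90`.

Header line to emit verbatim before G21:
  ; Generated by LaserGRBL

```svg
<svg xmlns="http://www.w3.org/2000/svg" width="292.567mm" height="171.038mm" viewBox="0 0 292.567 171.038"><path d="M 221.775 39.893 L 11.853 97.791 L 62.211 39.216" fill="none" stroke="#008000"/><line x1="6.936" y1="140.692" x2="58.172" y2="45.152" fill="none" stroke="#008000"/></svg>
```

; Generated by LaserGRBL
G21
G90
G0 X221.775 Y131.145
M3 S373
G1 X11.853 Y73.247 F4403
G1 X62.211 Y131.822
M5
G0 X6.936 Y30.346
M3 S373
G1 X58.172 Y125.886 F4403
M5
G0 X0.000 Y0.000

1 u = 1 mm; y_m = 171.038 − y.

[1] `<path>` open polyline, #008000→engrave S373 F4403: (221.775,131.145) → (11.853,73.247) → (62.211,131.822)

[2] `<line>` line segment, #008000→engrave S373 F4403: (6.936,30.346) → (58.172,125.886)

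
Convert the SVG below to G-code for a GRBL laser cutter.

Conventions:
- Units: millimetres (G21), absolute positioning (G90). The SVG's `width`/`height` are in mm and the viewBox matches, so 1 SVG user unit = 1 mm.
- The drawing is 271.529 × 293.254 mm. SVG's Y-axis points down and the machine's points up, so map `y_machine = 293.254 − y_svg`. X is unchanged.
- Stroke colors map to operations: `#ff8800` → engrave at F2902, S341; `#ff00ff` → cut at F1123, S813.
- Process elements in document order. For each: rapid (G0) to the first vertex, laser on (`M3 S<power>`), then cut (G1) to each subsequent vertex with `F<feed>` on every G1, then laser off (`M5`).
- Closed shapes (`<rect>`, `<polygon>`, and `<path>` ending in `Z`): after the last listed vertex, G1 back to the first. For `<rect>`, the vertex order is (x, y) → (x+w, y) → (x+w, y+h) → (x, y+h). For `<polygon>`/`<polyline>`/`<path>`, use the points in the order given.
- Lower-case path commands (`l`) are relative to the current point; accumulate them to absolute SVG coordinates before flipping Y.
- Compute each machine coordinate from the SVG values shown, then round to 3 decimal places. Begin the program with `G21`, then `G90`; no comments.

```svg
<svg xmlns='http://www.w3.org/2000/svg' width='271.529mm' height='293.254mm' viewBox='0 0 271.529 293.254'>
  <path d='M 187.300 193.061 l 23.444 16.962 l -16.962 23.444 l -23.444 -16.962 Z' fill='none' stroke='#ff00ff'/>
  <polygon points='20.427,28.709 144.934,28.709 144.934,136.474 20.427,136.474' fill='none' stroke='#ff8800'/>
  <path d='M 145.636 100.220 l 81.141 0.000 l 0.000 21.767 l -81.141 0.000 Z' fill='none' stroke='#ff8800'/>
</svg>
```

G21
G90
G0 X187.300 Y100.193
M3 S813
G1 X210.744 Y83.231 F1123
G1 X193.782 Y59.787 F1123
G1 X170.338 Y76.749 F1123
G1 X187.300 Y100.193 F1123
M5
G0 X20.427 Y264.545
M3 S341
G1 X144.934 Y264.545 F2902
G1 X144.934 Y156.780 F2902
G1 X20.427 Y156.780 F2902
G1 X20.427 Y264.545 F2902
M5
G0 X145.636 Y193.034
M3 S341
G1 X226.777 Y193.034 F2902
G1 X226.777 Y171.267 F2902
G1 X145.636 Y171.267 F2902
G1 X145.636 Y193.034 F2902
M5

Since the viewBox matches the mm dimensions, user units are millimetres directly. The only transform is the Y-flip y_m = 293.254 − y_svg.

Shape 1 is a regular polygon drawn with `<path>`. Its stroke #ff00ff means cut at S813, F1123. After flipping Y the toolpath is (187.300,100.193) → (210.744,83.231) → (193.782,59.787) → (170.338,76.749) → (187.300,100.193), returning to the start.

Shape 2 is a rectangle drawn with `<polygon>`. Its stroke #ff8800 means engrave at S341, F2902. After flipping Y the toolpath is (20.427,264.545) → (144.934,264.545) → (144.934,156.780) → (20.427,156.780) → (20.427,264.545), returning to the start.

Shape 3 is a rectangle drawn with `<path>`. Its stroke #ff8800 means engrave at S341, F2902. After flipping Y the toolpath is (145.636,193.034) → (226.777,193.034) → (226.777,171.267) → (145.636,171.267) → (145.636,193.034), returning to the start.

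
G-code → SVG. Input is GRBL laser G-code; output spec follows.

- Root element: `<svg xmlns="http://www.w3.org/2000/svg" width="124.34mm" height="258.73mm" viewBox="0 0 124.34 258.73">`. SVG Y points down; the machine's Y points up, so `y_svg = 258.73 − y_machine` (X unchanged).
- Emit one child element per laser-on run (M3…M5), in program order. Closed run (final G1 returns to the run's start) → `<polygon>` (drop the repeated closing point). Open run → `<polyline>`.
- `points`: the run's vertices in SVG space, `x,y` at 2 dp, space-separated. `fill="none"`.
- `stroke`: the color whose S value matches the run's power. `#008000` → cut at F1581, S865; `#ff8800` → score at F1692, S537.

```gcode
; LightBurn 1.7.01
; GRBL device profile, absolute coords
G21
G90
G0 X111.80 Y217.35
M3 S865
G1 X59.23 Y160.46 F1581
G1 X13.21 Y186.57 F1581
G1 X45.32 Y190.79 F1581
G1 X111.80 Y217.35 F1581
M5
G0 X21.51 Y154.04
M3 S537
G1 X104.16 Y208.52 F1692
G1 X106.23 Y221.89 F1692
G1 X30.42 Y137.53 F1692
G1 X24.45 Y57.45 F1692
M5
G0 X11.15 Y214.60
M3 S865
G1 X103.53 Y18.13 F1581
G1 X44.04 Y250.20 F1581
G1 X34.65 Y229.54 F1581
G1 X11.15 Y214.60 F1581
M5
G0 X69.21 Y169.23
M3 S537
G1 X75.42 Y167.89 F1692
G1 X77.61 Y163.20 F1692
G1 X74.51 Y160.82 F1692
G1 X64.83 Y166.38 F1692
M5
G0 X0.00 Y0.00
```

<svg xmlns="http://www.w3.org/2000/svg" width="124.34mm" height="258.73mm" viewBox="0 0 124.34 258.73">
  <polygon points="111.80,41.38 59.23,98.27 13.21,72.16 45.32,67.94" fill="none" stroke="#008000"/>
  <polyline points="21.51,104.69 104.16,50.21 106.23,36.84 30.42,121.20 24.45,201.28" fill="none" stroke="#ff8800"/>
  <polygon points="11.15,44.13 103.53,240.60 44.04,8.53 34.65,29.19" fill="none" stroke="#008000"/>
  <polyline points="69.21,89.50 75.42,90.84 77.61,95.53 74.51,97.91 64.83,92.35" fill="none" stroke="#ff8800"/>
</svg>

Machine Y-up, SVG Y-down with viewBox height 258.73, so y_svg = 258.73 − y_machine; X carries over.

Run 1: power S865 maps to stroke `#008000` (cut). The run returns to its start, so emit a `<polygon>` with points (Y-flipped): 111.80,41.38 59.23,98.27 13.21,72.16 45.32,67.94.

Run 2: the run's S537 means `#ff8800` (score). The run is open, so emit a `<polyline>` with points (Y-flipped): 21.51,104.69 104.16,50.21 106.23,36.84 30.42,121.20 24.45,201.28.

Run 3: power S865 maps to stroke `#008000` (cut). The run returns to its start, so emit a `<polygon>` with points (Y-flipped): 11.15,44.13 103.53,240.60 44.04,8.53 34.65,29.19.

Run 4: S537 ⇒ score layer `#ff8800`. The run is open, so emit a `<polyline>` with points (Y-flipped): 69.21,89.50 75.42,90.84 77.61,95.53 74.51,97.91 64.83,92.35.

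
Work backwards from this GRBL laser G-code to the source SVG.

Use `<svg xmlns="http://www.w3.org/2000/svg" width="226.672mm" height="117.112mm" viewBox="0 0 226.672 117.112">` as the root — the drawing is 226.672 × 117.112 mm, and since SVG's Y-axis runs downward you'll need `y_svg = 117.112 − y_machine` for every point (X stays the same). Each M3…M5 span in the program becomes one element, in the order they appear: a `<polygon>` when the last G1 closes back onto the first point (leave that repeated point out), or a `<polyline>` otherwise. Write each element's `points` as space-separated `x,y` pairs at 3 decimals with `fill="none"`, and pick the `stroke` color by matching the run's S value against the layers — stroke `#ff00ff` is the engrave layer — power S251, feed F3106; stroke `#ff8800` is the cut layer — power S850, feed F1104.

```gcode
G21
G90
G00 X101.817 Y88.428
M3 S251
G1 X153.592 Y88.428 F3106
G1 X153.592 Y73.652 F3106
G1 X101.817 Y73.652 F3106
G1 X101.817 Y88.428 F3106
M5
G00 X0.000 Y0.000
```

Machine Y-up, SVG Y-down with viewBox height 117.112, so y_svg = 117.112 − y_machine; X carries over. Every run uses S251, so all elements get stroke `#ff00ff` (engrave).

Run 1: The run returns to its start, so emit a `<polygon>` with points (Y-flipped): 101.817,28.684 153.592,28.684 153.592,43.460 101.817,43.460.

<svg xmlns="http://www.w3.org/2000/svg" width="226.672mm" height="117.112mm" viewBox="0 0 226.672 117.112">
  <polygon points="101.817,28.684 153.592,28.684 153.592,43.460 101.817,43.460" fill="none" stroke="#ff00ff"/>
</svg>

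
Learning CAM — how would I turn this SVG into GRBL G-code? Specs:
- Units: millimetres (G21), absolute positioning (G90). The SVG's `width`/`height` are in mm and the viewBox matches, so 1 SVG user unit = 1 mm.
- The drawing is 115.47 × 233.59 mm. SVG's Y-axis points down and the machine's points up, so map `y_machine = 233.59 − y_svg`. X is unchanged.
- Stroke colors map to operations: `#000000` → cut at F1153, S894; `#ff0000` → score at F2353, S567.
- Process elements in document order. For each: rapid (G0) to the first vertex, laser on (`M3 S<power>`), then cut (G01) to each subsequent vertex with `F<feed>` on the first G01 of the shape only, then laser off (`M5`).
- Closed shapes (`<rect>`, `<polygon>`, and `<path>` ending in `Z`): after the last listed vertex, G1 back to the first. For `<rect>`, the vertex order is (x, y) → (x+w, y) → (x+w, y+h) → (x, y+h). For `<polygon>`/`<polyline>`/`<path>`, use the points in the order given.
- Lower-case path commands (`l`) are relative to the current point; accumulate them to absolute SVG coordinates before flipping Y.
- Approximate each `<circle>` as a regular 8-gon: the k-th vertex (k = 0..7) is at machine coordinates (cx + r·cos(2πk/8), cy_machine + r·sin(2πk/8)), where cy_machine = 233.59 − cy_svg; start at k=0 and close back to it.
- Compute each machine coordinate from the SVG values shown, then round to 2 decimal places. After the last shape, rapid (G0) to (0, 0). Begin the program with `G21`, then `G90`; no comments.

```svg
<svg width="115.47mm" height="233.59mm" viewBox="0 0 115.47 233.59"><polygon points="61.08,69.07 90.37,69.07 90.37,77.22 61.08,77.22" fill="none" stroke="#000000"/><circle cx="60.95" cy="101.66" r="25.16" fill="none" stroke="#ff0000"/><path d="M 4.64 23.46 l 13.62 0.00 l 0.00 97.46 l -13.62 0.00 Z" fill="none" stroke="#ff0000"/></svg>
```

1 u = 1 mm; y_m = 233.59 − y.

[1] `<polygon>` rectangle, #000000→cut S894 F1153: (61.08,164.52) → (90.37,164.52) → (90.37,156.37) → (61.08,156.37) → (61.08,164.52) (closed)

[2] `<circle>` circle, #ff0000→score S567 F2353: (86.11,131.93) → (78.74,149.72) → (60.95,157.09) → (43.16,149.72) → (35.79,131.93) → (43.16,114.14) → (60.95,106.77) → (78.74,114.14) → (86.11,131.93) (closed)

[3] `<path>` rectangle, #ff0000→score S567 F2353: (4.64,210.13) → (18.26,210.13) → (18.26,112.67) → (4.64,112.67) → (4.64,210.13) (closed)

G21
G90
G0 X61.08 Y164.52
M3 S894
G01 X90.37 Y164.52 F1153
G01 X90.37 Y156.37
G01 X61.08 Y156.37
G01 X61.08 Y164.52
M5
G0 X86.11 Y131.93
M3 S567
G01 X78.74 Y149.72 F2353
G01 X60.95 Y157.09
G01 X43.16 Y149.72
G01 X35.79 Y131.93
G01 X43.16 Y114.14
G01 X60.95 Y106.77
G01 X78.74 Y114.14
G01 X86.11 Y131.93
M5
G0 X4.64 Y210.13
M3 S567
G01 X18.26 Y210.13 F2353
G01 X18.26 Y112.67
G01 X4.64 Y112.67
G01 X4.64 Y210.13
M5
G0 X0.00 Y0.00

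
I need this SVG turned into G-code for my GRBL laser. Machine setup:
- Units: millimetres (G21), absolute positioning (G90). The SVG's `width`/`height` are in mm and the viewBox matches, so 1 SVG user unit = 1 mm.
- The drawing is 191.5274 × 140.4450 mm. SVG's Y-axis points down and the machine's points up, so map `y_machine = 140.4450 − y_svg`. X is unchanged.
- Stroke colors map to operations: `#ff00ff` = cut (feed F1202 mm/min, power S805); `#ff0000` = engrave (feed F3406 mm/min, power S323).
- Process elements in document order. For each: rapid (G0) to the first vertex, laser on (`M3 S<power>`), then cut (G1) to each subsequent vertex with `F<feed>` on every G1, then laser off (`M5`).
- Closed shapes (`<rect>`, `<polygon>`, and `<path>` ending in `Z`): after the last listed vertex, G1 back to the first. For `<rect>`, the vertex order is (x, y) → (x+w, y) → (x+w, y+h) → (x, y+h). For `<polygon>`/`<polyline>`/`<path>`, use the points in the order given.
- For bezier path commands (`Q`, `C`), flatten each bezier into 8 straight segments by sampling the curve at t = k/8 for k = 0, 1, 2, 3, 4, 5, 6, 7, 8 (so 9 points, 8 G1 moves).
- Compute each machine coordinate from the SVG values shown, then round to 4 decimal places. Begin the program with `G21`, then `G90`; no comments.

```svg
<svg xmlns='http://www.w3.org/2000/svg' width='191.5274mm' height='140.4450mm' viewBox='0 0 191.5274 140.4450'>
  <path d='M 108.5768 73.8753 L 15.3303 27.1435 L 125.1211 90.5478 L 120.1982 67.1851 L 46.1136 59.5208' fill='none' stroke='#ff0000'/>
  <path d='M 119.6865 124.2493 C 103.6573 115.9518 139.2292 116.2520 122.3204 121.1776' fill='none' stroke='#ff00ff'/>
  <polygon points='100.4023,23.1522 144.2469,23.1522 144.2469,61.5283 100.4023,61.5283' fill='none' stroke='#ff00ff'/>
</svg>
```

G21
G90
G0 X108.5768 Y66.5697
M3 S323
G1 X15.3303 Y113.3015 F3406
G1 X125.1211 Y49.8972 F3406
G1 X120.1982 Y73.2599 F3406
G1 X46.1136 Y80.9242 F3406
M5
G0 X119.6865 Y16.1957
M3 S805
G1 X115.8911 Y18.9120 F1202
G1 X115.7135 Y20.8688 F1202
G1 X117.9342 Y22.1127 F1202
G1 X121.3333 Y22.6902 F1202
G1 X124.6912 Y22.6479 F1202
G1 X126.7881 Y22.0323 F1202
G1 X126.4045 Y20.8899 F1202
G1 X122.3204 Y19.2674 F1202
M5
G0 X100.4023 Y117.2928
M3 S805
G1 X144.2469 Y117.2928 F1202
G1 X144.2469 Y78.9167 F1202
G1 X100.4023 Y78.9167 F1202
G1 X100.4023 Y117.2928 F1202
M5

Since the viewBox matches the mm dimensions, user units are millimetres directly. The only transform is the Y-flip y_m = 140.4450 − y_svg.

Shape 1 is a open polyline drawn with `<path>`. Its stroke #ff0000 means engrave at S323, F3406. After flipping Y the toolpath is (108.5768,66.5697) → (15.3303,113.3015) → (125.1211,49.8972) → (120.1982,73.2599) → (46.1136,80.9242).

Shape 2 is a cubic bezier drawn with `<path>`. Its stroke #ff00ff means cut at S805, F1202. After flipping Y the toolpath is (119.6865,16.1957) → (115.8911,18.9120) → (115.7135,20.8688) → (117.9342,22.1127) → (121.3333,22.6902) → (124.6912,22.6479) → (126.7881,22.0323) → (126.4045,20.8899) → (122.3204,19.2674).

Shape 3 is a rectangle drawn with `<polygon>`. Its stroke #ff00ff means cut at S805, F1202. After flipping Y the toolpath is (100.4023,117.2928) → (144.2469,117.2928) → (144.2469,78.9167) → (100.4023,78.9167) → (100.4023,117.2928), returning to the start.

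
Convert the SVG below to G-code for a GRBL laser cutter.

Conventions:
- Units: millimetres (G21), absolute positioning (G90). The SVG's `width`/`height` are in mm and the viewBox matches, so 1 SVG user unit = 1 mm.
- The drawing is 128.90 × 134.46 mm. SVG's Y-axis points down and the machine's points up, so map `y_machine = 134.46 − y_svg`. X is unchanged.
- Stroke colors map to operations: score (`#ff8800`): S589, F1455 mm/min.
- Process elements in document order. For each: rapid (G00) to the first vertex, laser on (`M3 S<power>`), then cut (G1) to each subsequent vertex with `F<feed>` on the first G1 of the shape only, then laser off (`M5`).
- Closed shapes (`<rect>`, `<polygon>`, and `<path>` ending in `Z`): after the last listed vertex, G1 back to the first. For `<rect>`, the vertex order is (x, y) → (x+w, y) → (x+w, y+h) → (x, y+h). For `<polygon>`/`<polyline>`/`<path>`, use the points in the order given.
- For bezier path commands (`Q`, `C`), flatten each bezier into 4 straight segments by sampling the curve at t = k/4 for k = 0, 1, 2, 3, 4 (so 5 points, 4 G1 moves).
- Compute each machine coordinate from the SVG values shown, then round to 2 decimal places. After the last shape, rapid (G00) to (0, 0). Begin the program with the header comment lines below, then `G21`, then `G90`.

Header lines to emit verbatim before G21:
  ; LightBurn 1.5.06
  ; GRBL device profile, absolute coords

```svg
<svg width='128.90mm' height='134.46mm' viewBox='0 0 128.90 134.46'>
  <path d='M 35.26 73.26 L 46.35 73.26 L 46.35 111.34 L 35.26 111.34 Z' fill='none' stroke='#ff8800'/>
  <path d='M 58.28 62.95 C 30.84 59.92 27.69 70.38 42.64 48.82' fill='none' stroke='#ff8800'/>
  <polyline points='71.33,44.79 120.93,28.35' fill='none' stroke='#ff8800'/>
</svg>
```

; LightBurn 1.5.06
; GRBL device profile, absolute coords
G21
G90
G00 X35.26 Y61.20
M3 S589
G1 X46.35 Y61.20 F1455
G1 X46.35 Y23.12
G1 X35.26 Y23.12
G1 X35.26 Y61.20
M5
G00 X58.28 Y71.51
M3 S589
G1 X42.16 Y71.96 F1455
G1 X34.56 Y71.63
G1 X34.92 Y74.76
G1 X42.64 Y85.64
M5
G00 X71.33 Y89.67
M3 S589
G1 X120.93 Y106.11 F1455
M5
G00 X0.00 Y0.00

viewBox `0 0 128.90 134.46` with mm width/height → 1 unit = 1 mm. Flip: y_m = 134.46 − y_svg.

**Shape 1** — `<path>` rectangle, stroke `#ff8800` → score (S589, F1455). Machine vertices: (35.26,61.20) → (46.35,61.20) → (46.35,23.12) → (35.26,23.12) → (35.26,61.20). Closed: final G1 returns to the first vertex.

**Shape 2** — `<path>` cubic bezier, stroke `#ff8800` → score (S589, F1455). Control points (SVG): P0=(58.28,62.95), P1=(30.84,59.92), P2=(27.69,70.38), P3=(42.64,48.82); sampled at t=k/4. Machine vertices: (58.28,71.51) → (42.16,71.96) → (34.56,71.63) → (34.92,74.76) → (42.64,85.64). Open path.

**Shape 3** — `<polyline>` line segment, stroke `#ff8800` → score (S589, F1455). Machine vertices: (71.33,89.67) → (120.93,106.11). Open path.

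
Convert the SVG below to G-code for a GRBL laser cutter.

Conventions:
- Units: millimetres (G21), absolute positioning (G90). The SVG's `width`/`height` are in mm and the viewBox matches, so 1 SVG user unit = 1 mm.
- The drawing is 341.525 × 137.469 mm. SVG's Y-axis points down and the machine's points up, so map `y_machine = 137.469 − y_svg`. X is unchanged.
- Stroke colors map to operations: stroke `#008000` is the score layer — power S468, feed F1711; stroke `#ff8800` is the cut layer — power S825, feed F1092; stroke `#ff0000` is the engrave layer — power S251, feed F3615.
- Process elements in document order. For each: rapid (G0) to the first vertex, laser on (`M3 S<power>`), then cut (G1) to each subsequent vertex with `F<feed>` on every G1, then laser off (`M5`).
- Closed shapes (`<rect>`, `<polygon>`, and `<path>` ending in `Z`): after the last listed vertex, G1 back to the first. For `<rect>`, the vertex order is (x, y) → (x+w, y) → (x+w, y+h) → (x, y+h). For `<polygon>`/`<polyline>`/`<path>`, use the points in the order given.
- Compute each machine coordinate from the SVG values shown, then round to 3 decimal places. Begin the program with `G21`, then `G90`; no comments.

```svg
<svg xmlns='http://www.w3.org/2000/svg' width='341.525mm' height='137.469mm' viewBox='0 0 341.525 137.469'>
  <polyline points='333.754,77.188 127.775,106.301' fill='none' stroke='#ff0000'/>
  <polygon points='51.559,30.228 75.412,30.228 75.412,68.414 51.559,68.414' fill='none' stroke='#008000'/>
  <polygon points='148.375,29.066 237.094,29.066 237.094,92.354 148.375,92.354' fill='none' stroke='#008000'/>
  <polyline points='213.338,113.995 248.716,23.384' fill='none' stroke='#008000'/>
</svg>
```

G21
G90
G0 X333.754 Y60.281
M3 S251
G1 X127.775 Y31.168 F3615
M5
G0 X51.559 Y107.241
M3 S468
G1 X75.412 Y107.241 F1711
G1 X75.412 Y69.055 F1711
G1 X51.559 Y69.055 F1711
G1 X51.559 Y107.241 F1711
M5
G0 X148.375 Y108.403
M3 S468
G1 X237.094 Y108.403 F1711
G1 X237.094 Y45.115 F1711
G1 X148.375 Y45.115 F1711
G1 X148.375 Y108.403 F1711
M5
G0 X213.338 Y23.474
M3 S468
G1 X248.716 Y114.085 F1711
M5

Since the viewBox matches the mm dimensions, user units are millimetres directly. The only transform is the Y-flip y_m = 137.469 − y_svg.

Shape 1 is a line segment drawn with `<polyline>`. Its stroke #ff0000 means engrave at S251, F3615. After flipping Y the toolpath is (333.754,60.281) → (127.775,31.168).

Shape 2 is a rectangle drawn with `<polygon>`. Its stroke #008000 means score at S468, F1711. After flipping Y the toolpath is (51.559,107.241) → (75.412,107.241) → (75.412,69.055) → (51.559,69.055) → (51.559,107.241), returning to the start.

Shape 3 is a rectangle drawn with `<polygon>`. Its stroke #008000 means score at S468, F1711. After flipping Y the toolpath is (148.375,108.403) → (237.094,108.403) → (237.094,45.115) → (148.375,45.115) → (148.375,108.403), returning to the start.

Shape 4 is a line segment drawn with `<polyline>`. Its stroke #008000 means score at S468, F1711. After flipping Y the toolpath is (213.338,23.474) → (248.716,114.085).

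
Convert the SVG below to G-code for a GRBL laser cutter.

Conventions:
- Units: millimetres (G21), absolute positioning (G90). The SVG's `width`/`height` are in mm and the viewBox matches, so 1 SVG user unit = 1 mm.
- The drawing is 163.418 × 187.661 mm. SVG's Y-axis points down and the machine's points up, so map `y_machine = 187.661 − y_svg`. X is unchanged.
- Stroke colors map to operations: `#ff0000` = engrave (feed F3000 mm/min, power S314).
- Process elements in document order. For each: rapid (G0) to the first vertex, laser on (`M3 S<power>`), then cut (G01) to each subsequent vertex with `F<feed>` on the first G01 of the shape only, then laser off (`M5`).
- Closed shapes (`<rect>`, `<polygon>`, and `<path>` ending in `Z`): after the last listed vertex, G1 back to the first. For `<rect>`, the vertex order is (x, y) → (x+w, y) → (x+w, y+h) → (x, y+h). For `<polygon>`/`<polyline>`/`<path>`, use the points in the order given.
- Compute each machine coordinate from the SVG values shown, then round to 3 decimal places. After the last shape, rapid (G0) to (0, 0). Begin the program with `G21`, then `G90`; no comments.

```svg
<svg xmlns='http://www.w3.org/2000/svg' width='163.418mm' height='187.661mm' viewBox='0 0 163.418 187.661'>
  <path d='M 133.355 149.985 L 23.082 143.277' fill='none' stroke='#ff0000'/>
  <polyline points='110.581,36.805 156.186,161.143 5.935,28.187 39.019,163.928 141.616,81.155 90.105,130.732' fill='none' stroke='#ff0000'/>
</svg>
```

G21
G90
G0 X133.355 Y37.676
M3 S314
G01 X23.082 Y44.384 F3000
M5
G0 X110.581 Y150.856
M3 S314
G01 X156.186 Y26.518 F3000
G01 X5.935 Y159.474
G01 X39.019 Y23.733
G01 X141.616 Y106.506
G01 X90.105 Y56.929
M5
G0 X0.000 Y0.000

1 u = 1 mm; y_m = 187.661 − y.

[1] `<path>` line segment, #ff0000→engrave S314 F3000: (133.355,37.676) → (23.082,44.384)

[2] `<polyline>` open polyline, #ff0000→engrave S314 F3000: (110.581,150.856) → (156.186,26.518) → (5.935,159.474) → (39.019,23.733) → (141.616,106.506) → (90.105,56.929)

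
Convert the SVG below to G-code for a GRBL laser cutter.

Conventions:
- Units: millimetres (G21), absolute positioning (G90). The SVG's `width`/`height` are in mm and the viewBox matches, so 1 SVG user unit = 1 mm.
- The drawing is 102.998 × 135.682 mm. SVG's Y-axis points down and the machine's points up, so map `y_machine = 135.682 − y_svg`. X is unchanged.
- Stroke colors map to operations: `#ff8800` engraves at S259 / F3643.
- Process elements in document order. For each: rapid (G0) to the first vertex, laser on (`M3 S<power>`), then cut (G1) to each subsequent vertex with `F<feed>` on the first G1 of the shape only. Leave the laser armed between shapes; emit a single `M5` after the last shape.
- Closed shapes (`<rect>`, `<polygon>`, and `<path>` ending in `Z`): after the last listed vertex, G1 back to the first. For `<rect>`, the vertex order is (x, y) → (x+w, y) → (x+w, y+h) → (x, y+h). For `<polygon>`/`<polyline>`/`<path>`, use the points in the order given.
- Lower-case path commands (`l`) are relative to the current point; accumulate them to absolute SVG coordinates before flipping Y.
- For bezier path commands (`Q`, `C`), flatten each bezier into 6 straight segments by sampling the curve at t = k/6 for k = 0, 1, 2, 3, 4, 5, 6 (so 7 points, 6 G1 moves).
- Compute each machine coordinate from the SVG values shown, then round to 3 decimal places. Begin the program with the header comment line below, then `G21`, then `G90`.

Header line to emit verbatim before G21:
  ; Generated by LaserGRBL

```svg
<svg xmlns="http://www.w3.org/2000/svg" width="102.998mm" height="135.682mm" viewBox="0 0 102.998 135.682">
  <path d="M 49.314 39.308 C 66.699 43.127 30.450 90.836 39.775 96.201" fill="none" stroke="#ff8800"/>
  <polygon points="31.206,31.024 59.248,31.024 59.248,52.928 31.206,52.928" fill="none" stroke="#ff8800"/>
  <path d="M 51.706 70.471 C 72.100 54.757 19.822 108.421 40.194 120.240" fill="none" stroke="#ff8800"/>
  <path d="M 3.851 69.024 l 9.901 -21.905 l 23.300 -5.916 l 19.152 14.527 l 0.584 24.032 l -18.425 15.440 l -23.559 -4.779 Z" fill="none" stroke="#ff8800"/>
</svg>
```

Since the viewBox matches the mm dimensions, user units are millimetres directly. The only transform is the Y-flip y_m = 135.682 − y_svg.

Shape 1 is a cubic bezier drawn with `<path>`. Its stroke #ff8800 means engrave at S259, F3643. After flipping Y the toolpath is (49.314,96.374) → (53.996,91.206) → (52.495,81.119) → (47.567,68.507) → (41.967,55.767) → (38.451,45.293) → (39.775,39.481).

Shape 2 is a rectangle drawn with `<polygon>`. Its stroke #ff8800 means engrave at S259, F3643. After flipping Y the toolpath is (31.206,104.658) → (59.248,104.658) → (59.248,82.754) → (31.206,82.754) → (31.206,104.658), returning to the start.

Shape 3 is a cubic bezier drawn with `<path>`. Its stroke #ff8800 means engrave at S259, F3643. After flipping Y the toolpath is (51.706,65.211) → (56.520,67.801) → (53.258,61.918) → (45.958,50.651) → (38.656,37.090) → (35.389,24.324) → (40.194,15.442).

Shape 4 is a regular polygon drawn with `<path>`. Its stroke #ff8800 means engrave at S259, F3643. After flipping Y the toolpath is (3.851,66.658) → (13.752,88.563) → (37.052,94.479) → (56.204,79.952) → (56.788,55.920) → (38.363,40.480) → (14.804,45.259) → (3.851,66.658), returning to the start.

; Generated by LaserGRBL
G21
G90
G0 X49.314 Y96.374
M3 S259
G1 X53.996 Y91.206 F3643
G1 X52.495 Y81.119
G1 X47.567 Y68.507
G1 X41.967 Y55.767
G1 X38.451 Y45.293
G1 X39.775 Y39.481
G0 X31.206 Y104.658
M3 S259
G1 X59.248 Y104.658 F3643
G1 X59.248 Y82.754
G1 X31.206 Y82.754
G1 X31.206 Y104.658
G0 X51.706 Y65.211
M3 S259
G1 X56.520 Y67.801 F3643
G1 X53.258 Y61.918
G1 X45.958 Y50.651
G1 X38.656 Y37.090
G1 X35.389 Y24.324
G1 X40.194 Y15.442
G0 X3.851 Y66.658
M3 S259
G1 X13.752 Y88.563 F3643
G1 X37.052 Y94.479
G1 X56.204 Y79.952
G1 X56.788 Y55.920
G1 X38.363 Y40.480
G1 X14.804 Y45.259
G1 X3.851 Y66.658
M5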